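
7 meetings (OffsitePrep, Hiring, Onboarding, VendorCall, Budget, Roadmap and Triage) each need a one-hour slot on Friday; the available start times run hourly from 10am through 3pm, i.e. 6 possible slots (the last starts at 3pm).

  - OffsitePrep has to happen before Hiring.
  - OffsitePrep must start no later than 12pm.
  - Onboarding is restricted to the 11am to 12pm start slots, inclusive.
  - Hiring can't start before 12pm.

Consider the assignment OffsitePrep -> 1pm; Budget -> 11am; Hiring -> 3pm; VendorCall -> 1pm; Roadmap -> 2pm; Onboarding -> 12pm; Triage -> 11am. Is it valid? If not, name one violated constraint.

No. OffsitePrep must start no later than 12pm is not satisfied.

Onboarding is restricted to the 11am to 12pm start slots, inclusive — holds.
OffsitePrep has to happen before Hiring — holds.
OffsitePrep must start no later than 12pm — violated.
Hiring can't start before 12pm — holds.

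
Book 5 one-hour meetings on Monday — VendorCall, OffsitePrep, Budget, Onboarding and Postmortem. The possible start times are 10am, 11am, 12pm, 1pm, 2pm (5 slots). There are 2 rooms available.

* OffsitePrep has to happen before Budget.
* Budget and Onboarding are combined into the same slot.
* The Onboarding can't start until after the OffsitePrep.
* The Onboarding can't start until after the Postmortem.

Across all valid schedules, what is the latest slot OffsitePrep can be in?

Downstream work caps OffsitePrep at 1pm.
OffsitePrep at 1pm is achievable: VendorCall=10am; Onboarding=2pm; Postmortem=10am; OffsitePrep=1pm; Budget=2pm.

1pm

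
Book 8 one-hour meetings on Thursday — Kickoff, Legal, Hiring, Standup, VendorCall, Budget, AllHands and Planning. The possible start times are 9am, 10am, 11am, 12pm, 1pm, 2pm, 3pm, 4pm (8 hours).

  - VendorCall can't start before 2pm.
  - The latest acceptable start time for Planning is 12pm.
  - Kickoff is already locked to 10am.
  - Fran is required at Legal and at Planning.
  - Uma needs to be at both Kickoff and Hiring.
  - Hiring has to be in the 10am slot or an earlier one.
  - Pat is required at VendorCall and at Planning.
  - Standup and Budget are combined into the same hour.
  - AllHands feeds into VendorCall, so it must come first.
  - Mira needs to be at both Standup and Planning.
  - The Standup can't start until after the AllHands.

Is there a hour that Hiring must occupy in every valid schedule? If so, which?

9am

Hiring's window is 9am–10am.
Kickoff is fixed at 10am, and Hiring can't share a hour with Kickoff.
So Hiring must be 9am.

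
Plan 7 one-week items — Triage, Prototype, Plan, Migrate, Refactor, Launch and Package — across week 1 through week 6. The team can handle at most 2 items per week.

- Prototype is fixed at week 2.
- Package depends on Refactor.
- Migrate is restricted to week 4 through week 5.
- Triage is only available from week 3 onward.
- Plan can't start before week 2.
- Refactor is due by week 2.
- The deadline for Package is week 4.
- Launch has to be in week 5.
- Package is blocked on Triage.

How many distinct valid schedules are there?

Splitting on Plan: it can be week 2 (2), week 3 (4), week 4 (2), week 5 (2), week 6 (4). Listing each branch's schedules as (Triage, Prototype, Migrate, Refactor, Launch, Package) by week number:
Plan=week 2: (3,2,4,1,5,4) (3,2,5,1,5,4) — 2.
Plan=week 3: (3,2,4,1,5,4) (3,2,4,2,5,4) (3,2,5,1,5,4) (3,2,5,2,5,4) — 4.
Plan=week 4: (3,2,5,1,5,4) (3,2,5,2,5,4) — 2.
Plan=week 5: (3,2,4,1,5,4) (3,2,4,2,5,4) — 2.
Plan=week 6: (3,2,4,1,5,4) (3,2,4,2,5,4) (3,2,5,1,5,4) (3,2,5,2,5,4) — 4.
Summing: 2 + 4 + 2 + 2 + 4 = 14.

14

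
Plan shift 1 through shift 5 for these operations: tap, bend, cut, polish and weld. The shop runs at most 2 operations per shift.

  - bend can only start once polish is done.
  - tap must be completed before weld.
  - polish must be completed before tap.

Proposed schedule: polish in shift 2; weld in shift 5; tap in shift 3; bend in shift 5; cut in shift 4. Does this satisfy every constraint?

Valid

The shop runs at most 2 operations per shift — holds.
bend can only start once polish is done — holds.
polish must be completed before tap — holds.
tap must be completed before weld — holds.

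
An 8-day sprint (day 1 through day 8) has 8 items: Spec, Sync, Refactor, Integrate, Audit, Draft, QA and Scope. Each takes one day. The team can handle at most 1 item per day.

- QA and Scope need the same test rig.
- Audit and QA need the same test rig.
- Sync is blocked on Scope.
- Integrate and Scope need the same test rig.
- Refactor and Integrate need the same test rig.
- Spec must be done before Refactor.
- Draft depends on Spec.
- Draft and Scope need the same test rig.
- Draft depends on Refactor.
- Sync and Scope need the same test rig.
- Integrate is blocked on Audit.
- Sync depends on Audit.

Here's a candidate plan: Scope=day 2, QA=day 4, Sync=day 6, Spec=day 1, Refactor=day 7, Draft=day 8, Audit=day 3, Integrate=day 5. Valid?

QA and Scope need the same test rig — holds.
Integrate is blocked on Audit — holds.
Integrate and Scope need the same test rig — holds.
Sync and Scope need the same test rig — holds.
Draft depends on Spec — holds.
Sync depends on Audit — holds.
Draft depends on Refactor — holds.
Sync is blocked on Scope — holds.
Refactor and Integrate need the same test rig — holds.
Audit and QA need the same test rig — holds.
Draft and Scope need the same test rig — holds.
Spec must be done before Refactor — holds.
The team can handle at most 1 item per day — holds.

Yes, all constraints hold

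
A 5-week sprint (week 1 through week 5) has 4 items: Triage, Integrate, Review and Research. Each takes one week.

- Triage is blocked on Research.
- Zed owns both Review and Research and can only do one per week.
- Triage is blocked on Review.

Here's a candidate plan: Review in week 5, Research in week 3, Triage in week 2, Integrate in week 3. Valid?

No — it violates: Triage is blocked on Review

Triage is blocked on Research — violated.
Triage is blocked on Review — violated.
Zed owns both Review and Research and can only do one per week — holds.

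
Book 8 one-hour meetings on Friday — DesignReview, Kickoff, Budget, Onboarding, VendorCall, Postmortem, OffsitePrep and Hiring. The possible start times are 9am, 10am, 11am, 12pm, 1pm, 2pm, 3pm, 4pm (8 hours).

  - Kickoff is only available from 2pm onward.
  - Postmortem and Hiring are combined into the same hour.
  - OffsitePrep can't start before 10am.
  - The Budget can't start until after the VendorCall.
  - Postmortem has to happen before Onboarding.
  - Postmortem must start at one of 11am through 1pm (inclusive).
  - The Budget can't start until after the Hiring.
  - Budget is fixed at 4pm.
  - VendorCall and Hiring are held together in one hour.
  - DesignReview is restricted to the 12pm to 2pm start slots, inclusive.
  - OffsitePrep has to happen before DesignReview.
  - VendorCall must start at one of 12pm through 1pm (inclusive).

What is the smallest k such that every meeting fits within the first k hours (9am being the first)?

The precedence chain requires at least 2 distinct hours.
Budget can't be placed before 4pm — that is hour 8 counting from 9am — so the schedule must run through at least 8 hours.
8 works (last occupied hour: 4pm): for example VendorCall in 12pm; DesignReview in 12pm; OffsitePrep in 10am; Budget in 4pm; Onboarding in 1pm; Kickoff in 2pm; Postmortem in 12pm; Hiring in 12pm.

8 hours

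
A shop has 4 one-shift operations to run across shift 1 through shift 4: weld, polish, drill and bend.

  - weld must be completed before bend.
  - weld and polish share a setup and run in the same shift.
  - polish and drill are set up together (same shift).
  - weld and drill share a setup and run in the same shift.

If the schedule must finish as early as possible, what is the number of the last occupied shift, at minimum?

The precedence chain requires at least 2 distinct shifts.
2 works (last occupied shift: shift 2): for example weld=shift 1, bend=shift 2, polish=shift 1, drill=shift 1.

shift 2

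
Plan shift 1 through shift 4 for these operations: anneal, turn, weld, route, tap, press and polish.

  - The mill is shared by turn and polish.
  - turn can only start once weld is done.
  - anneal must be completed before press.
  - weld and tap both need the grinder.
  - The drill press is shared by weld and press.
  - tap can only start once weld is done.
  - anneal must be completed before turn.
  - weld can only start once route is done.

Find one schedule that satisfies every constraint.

weld=shift 2, polish=shift 1, tap=shift 3, press=shift 3, anneal=shift 1, turn=shift 3, route=shift 1

Checking: route(shift 1) before weld(shift 2); anneal(shift 1) before turn(shift 3); weld(shift 2) before turn(shift 3); weld(shift 2) before tap(shift 3); anneal(shift 1) before press(shift 3); weld(shift 2) != tap(shift 3); weld(shift 2) != press(shift 3); turn(shift 3) != polish(shift 1).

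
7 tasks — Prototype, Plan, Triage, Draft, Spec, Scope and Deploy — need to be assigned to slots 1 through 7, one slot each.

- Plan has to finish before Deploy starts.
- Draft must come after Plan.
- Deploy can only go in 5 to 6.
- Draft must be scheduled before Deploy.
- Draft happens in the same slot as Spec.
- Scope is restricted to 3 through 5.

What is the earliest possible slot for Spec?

Spec must be in the same slot as Draft, which can't be before 2, so Spec is at least 2; Spec must be in the same slot as Draft, which can't be after 5, so Spec is at most 5.
Spec at 2 is achievable: Prototype in 1, Spec in 2, Plan in 1, Deploy in 5, Scope in 3, Draft in 2, Triage in 1.

2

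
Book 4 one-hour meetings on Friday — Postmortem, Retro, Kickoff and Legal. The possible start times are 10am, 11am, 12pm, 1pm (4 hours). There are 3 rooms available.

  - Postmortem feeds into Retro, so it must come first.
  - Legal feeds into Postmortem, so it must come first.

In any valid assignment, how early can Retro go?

12pm

Precedence pushes Retro to at least 12pm.
Retro at 12pm is achievable: Kickoff in 10am; Legal in 10am; Retro in 12pm; Postmortem in 11am.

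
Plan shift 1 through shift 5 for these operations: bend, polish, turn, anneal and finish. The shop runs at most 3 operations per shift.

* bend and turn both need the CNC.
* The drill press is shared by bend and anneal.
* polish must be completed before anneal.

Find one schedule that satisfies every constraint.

finish=shift 1; anneal=shift 2; polish=shift 1; bend=shift 1; turn=shift 2

Checking: polish(shift 1) before anneal(shift 2); bend(shift 1) != anneal(shift 2); bend(shift 1) != turn(shift 2); max 3 per shift (cap 3).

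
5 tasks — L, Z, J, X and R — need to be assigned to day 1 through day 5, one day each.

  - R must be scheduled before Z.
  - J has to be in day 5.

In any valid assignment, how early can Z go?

Precedence pushes Z to at least day 2.
Z at day 2 is achievable: Z -> day 2; J -> day 5; R -> day 1; X -> day 1; L -> day 1.

day 2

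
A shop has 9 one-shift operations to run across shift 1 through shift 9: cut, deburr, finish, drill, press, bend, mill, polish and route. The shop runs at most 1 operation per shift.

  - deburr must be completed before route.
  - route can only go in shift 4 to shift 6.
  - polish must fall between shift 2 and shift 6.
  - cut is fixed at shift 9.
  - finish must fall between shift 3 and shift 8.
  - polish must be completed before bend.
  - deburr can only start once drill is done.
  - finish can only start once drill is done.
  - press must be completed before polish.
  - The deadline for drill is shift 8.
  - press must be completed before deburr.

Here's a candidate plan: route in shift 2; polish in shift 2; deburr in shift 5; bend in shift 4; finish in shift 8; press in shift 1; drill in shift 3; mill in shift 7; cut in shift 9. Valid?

No. route can only go in shift 4 to shift 6 is not satisfied.

press must be completed before deburr — holds.
polish must fall between shift 2 and shift 6 — holds.
polish must be completed before bend — holds.
finish can only start once drill is done — holds.
deburr can only start once drill is done — holds.
The shop runs at most 1 operation per shift — violated.
deburr must be completed before route — violated.
The deadline for drill is shift 8 — holds.
press must be completed before polish — holds.
route can only go in shift 4 to shift 6 — violated.
cut is fixed at shift 9 — holds.
finish must fall between shift 3 and shift 8 — holds.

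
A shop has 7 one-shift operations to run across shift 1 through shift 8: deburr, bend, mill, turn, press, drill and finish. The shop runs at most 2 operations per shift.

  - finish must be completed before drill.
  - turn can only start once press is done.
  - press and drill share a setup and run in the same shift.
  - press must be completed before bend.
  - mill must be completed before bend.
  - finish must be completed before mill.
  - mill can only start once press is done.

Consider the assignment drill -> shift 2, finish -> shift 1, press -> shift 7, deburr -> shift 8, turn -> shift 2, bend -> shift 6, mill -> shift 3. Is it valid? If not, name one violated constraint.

No. turn can only start once press is done is not satisfied.

finish must be completed before drill — holds.
press and drill share a setup and run in the same shift — violated.
mill can only start once press is done — violated.
turn can only start once press is done — violated.
finish must be completed before mill — holds.
mill must be completed before bend — holds.
The shop runs at most 2 operations per shift — holds.
press must be completed before bend — violated.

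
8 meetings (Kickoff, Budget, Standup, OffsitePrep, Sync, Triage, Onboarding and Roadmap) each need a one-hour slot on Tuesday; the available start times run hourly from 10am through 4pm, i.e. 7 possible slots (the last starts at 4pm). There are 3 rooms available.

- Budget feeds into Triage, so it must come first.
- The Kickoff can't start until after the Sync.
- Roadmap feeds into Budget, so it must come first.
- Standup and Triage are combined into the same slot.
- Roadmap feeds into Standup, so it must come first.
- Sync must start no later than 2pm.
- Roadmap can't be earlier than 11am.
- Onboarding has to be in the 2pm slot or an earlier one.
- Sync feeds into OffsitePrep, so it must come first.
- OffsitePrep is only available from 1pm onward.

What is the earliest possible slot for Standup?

Standup must be in the same slot as Triage, which can't be before 1pm, so Standup is at least 1pm.
Standup at 1pm is achievable: Kickoff=11am, Standup=1pm, Triage=1pm, Budget=12pm, Sync=10am, Onboarding=10am, OffsitePrep=1pm, Roadmap=11am.

1pm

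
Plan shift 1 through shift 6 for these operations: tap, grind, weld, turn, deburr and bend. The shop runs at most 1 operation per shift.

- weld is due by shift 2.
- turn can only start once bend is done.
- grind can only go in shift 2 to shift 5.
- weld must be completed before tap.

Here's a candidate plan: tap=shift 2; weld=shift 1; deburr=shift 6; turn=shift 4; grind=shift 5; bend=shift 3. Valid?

Yes, all constraints hold

weld is due by shift 2 — holds.
turn can only start once bend is done — holds.
The shop runs at most 1 operation per shift — holds.
weld must be completed before tap — holds.
grind can only go in shift 2 to shift 5 — holds.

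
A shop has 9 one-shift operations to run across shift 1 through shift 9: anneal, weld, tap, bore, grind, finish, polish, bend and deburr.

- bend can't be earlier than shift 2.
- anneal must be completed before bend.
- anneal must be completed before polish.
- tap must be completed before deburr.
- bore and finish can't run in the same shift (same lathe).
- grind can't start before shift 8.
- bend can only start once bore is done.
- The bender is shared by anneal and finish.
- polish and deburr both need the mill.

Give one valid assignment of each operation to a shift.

tap=shift 1; bend=shift 2; grind=shift 8; finish=shift 2; deburr=shift 3; weld=shift 1; anneal=shift 1; polish=shift 2; bore=shift 1

Checking: tap(shift 1) before deburr(shift 3); bore(shift 1) before bend(shift 2); anneal(shift 1) before bend(shift 2); anneal(shift 1) before polish(shift 2); bore(shift 1) != finish(shift 2); polish(shift 2) != deburr(shift 3); anneal(shift 1) != finish(shift 2); grind=shift 8 in [shift 8,shift 9]; bend=shift 2 in [shift 2,shift 9].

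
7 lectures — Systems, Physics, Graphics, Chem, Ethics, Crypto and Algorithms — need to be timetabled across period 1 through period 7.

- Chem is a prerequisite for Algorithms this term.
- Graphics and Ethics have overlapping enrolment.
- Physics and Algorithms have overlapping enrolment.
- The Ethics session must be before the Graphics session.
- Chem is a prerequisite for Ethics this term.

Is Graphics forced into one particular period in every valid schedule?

No

Graphics can be period 3 (e.g. Ethics -> period 2; Physics -> period 1; Crypto -> period 1; Graphics -> period 3; Algorithms -> period 2; Systems -> period 1; Chem -> period 1) or period 4 (e.g. Chem in period 1, Systems in period 1, Graphics in period 4, Crypto in period 1, Ethics in period 2, Algorithms in period 2, Physics in period 1).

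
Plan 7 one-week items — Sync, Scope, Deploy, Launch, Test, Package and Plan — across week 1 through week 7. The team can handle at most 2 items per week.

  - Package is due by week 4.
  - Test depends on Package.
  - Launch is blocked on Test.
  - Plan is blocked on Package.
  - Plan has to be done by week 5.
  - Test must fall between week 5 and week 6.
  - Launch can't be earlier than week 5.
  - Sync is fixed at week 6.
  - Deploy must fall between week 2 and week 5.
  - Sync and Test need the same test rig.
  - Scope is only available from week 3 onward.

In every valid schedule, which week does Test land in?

Test's window is week 5–week 6.
Sync is fixed at week 6, and Test can't share a week with Sync.
So Test must be week 5.

week 5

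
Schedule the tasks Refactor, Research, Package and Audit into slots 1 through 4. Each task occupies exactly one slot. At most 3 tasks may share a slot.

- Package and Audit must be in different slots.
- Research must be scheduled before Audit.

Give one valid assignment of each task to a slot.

Research=1, Audit=2, Package=1, Refactor=1

Checking: Research(1) before Audit(2); Package(1) != Audit(2); max 3 per slot (cap 3).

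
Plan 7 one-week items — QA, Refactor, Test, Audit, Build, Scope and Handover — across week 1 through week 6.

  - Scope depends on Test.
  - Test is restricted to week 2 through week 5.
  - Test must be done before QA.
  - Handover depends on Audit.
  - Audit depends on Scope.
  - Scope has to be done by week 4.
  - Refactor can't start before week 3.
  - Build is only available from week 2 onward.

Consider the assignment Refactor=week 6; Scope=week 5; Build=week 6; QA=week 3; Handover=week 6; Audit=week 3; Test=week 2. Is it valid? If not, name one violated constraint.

No — it violates: Audit depends on Scope

Scope depends on Test — holds.
Refactor can't start before week 3 — holds.
Audit depends on Scope — violated.
Build is only available from week 2 onward — holds.
Test must be done before QA — holds.
Test is restricted to week 2 through week 5 — holds.
Handover depends on Audit — holds.
Scope has to be done by week 4 — violated.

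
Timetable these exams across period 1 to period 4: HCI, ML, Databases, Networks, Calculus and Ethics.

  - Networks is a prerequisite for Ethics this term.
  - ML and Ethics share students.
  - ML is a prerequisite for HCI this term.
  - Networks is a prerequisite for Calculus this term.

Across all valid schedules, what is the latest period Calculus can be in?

Precedence pushes Calculus to at least period 2.
Calculus at period 4 is achievable: HCI in period 2; ML in period 1; Calculus in period 4; Ethics in period 2; Databases in period 1; Networks in period 1.

period 4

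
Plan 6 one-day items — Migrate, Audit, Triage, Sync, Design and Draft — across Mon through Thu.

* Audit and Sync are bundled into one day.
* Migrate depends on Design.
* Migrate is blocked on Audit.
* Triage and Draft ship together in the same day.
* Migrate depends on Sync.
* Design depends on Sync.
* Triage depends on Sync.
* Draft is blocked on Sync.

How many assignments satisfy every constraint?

11

Splitting on Migrate: it can be Wed (3), Thu (8). Listing each branch's schedules as (Audit, Triage, Sync, Design, Draft):
Migrate=Wed: (Mon,Tue,Mon,Tue,Tue) (Mon,Wed,Mon,Tue,Wed) (Mon,Thu,Mon,Tue,Thu) — 3.
Migrate=Thu: (Mon,Tue,Mon,Tue,Tue) (Mon,Tue,Mon,Wed,Tue) (Mon,Wed,Mon,Tue,Wed) (Mon,Wed,Mon,Wed,Wed) (Mon,Thu,Mon,Tue,Thu) (Mon,Thu,Mon,Wed,Thu) (Tue,Wed,Tue,Wed,Wed) (Tue,Thu,Tue,Wed,Thu) — 8.
Summing: 3 + 8 = 11.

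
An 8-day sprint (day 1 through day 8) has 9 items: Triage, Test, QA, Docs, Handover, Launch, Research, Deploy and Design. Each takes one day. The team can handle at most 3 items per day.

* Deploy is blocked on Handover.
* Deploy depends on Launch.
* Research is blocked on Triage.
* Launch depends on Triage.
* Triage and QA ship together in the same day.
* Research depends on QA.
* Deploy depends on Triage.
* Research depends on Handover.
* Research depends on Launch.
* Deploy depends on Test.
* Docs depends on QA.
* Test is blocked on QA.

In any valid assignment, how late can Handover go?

Downstream work caps Handover at day 7.
Handover at day 7 is achievable: Docs in day 2; Research in day 8; Design in day 1; Triage in day 1; Test in day 2; Deploy in day 8; Launch in day 2; Handover in day 7; QA in day 1.

day 7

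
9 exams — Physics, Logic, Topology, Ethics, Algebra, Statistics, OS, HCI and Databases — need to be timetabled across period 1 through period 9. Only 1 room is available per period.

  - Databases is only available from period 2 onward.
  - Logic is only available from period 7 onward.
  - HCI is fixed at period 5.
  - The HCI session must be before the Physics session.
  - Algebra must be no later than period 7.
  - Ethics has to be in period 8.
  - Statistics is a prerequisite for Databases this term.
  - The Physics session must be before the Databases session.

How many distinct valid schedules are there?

Splitting on Logic: it can be period 7 (24), period 9 (24). Listing each branch's schedules as (Physics, Topology, Ethics, Algebra, Statistics, OS, HCI, Databases) by period number:
Logic=period 7: (6,1,8,2,3,4,5,9) (6,1,8,2,4,3,5,9) (6,1,8,3,2,4,5,9) (6,1,8,3,4,2,5,9) (6,1,8,4,2,3,5,9) (6,1,8,4,3,2,5,9) (6,2,8,1,3,4,5,9) (6,2,8,1,4,3,5,9) (6,2,8,3,1,4,5,9) (6,2,8,3,4,1,5,9) (6,2,8,4,1,3,5,9) (6,2,8,4,3,1,5,9) (6,3,8,1,2,4,5,9) (6,3,8,1,4,2,5,9) (6,3,8,2,1,4,5,9) (6,3,8,2,4,1,5,9) (6,3,8,4,1,2,5,9) (6,3,8,4,2,1,5,9) (6,4,8,1,2,3,5,9) (6,4,8,1,3,2,5,9) (6,4,8,2,1,3,5,9) (6,4,8,2,3,1,5,9) (6,4,8,3,1,2,5,9) (6,4,8,3,2,1,5,9) — 24.
Logic=period 9: (6,1,8,2,3,4,5,7) (6,1,8,2,4,3,5,7) (6,1,8,3,2,4,5,7) (6,1,8,3,4,2,5,7) (6,1,8,4,2,3,5,7) (6,1,8,4,3,2,5,7) (6,2,8,1,3,4,5,7) (6,2,8,1,4,3,5,7) (6,2,8,3,1,4,5,7) (6,2,8,3,4,1,5,7) (6,2,8,4,1,3,5,7) (6,2,8,4,3,1,5,7) (6,3,8,1,2,4,5,7) (6,3,8,1,4,2,5,7) (6,3,8,2,1,4,5,7) (6,3,8,2,4,1,5,7) (6,3,8,4,1,2,5,7) (6,3,8,4,2,1,5,7) (6,4,8,1,2,3,5,7) (6,4,8,1,3,2,5,7) (6,4,8,2,1,3,5,7) (6,4,8,2,3,1,5,7) (6,4,8,3,1,2,5,7) (6,4,8,3,2,1,5,7) — 24.
Summing: 24 + 24 = 48.

48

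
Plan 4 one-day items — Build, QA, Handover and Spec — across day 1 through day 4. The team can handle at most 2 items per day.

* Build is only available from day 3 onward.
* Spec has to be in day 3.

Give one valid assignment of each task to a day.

Spec in day 3, QA in day 1, Handover in day 1, Build in day 3

Checking: Spec=day 3 in [day 3,day 3]; Build=day 3 in [day 3,day 4]; max 2 per day (cap 2).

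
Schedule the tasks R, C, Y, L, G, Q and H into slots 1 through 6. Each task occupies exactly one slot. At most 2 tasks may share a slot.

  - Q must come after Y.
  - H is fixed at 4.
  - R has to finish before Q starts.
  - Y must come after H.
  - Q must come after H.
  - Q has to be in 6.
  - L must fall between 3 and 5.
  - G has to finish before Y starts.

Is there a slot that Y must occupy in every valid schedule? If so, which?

5

H is fixed at 4 and must come before Y, so Y is at least 5.
Q is fixed at 6 and must come after Y, so Y is at most 5.
So Y must be 5.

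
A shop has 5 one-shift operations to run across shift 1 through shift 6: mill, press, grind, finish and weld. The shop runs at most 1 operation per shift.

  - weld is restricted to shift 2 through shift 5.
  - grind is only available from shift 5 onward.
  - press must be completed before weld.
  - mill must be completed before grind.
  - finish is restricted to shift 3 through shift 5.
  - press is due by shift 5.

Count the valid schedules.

42

Splitting on mill: it can be shift 1 (11), shift 2 (11), shift 3 (7), shift 4 (7), shift 5 (6). Listing each branch's schedules as (press, grind, finish, weld) by shift number:
mill=shift 1: (2,5,3,4) (2,5,4,3) (2,6,3,4) (2,6,3,5) (2,6,4,3) (2,6,4,5) (2,6,5,3) (2,6,5,4) (3,6,4,5) (3,6,5,4) (4,6,3,5) — 11.
mill=shift 2: (1,5,3,4) (1,5,4,3) (1,6,3,4) (1,6,3,5) (1,6,4,3) (1,6,4,5) (1,6,5,3) (1,6,5,4) (3,6,4,5) (3,6,5,4) (4,6,3,5) — 11.
mill=shift 3: (1,5,4,2) (1,6,4,2) (1,6,4,5) (1,6,5,2) (1,6,5,4) (2,6,4,5) (2,6,5,4) — 7.
mill=shift 4: (1,5,3,2) (1,6,3,2) (1,6,3,5) (1,6,5,2) (1,6,5,3) (2,6,3,5) (2,6,5,3) — 7.
mill=shift 5: (1,6,3,2) (1,6,3,4) (1,6,4,2) (1,6,4,3) (2,6,3,4) (2,6,4,3) — 6.
Summing: 11 + 11 + 7 + 7 + 6 = 42.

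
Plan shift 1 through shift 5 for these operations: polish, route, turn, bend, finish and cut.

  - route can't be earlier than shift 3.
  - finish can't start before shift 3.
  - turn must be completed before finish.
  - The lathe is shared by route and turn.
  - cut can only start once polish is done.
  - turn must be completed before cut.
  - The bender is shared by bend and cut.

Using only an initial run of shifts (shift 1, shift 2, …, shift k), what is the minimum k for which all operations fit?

The precedence chain requires at least 2 distinct shifts.
route can't be placed before shift 3, so the schedule must run through at least shift 3.
3 works (last occupied shift: shift 3): for example cut=shift 2, polish=shift 1, finish=shift 3, bend=shift 1, turn=shift 1, route=shift 3.

3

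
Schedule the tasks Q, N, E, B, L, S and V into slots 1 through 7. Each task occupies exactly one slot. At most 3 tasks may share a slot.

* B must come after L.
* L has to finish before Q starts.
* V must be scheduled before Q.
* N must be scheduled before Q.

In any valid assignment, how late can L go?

Downstream work caps L at 6.
L at 6 is achievable: Q -> 7, L -> 6, B -> 7, N -> 1, E -> 1, S -> 2, V -> 1.

6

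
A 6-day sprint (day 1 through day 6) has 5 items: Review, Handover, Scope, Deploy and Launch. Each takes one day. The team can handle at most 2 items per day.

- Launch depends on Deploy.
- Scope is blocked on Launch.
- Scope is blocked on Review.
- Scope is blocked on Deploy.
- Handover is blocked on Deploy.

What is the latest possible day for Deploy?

Downstream work caps Deploy at day 4.
Deploy at day 4 is achievable: Review in day 1; Launch in day 5; Handover in day 5; Deploy in day 4; Scope in day 6.

day 4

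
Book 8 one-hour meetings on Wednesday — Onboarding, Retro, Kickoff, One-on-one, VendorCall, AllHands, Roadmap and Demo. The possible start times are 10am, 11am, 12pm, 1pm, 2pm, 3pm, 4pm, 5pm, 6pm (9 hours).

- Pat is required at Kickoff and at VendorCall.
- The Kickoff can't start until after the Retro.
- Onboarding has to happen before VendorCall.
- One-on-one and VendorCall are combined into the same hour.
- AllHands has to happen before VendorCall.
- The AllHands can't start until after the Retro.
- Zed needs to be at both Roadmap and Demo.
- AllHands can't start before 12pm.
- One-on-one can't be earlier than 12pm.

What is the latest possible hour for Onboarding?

Downstream work caps Onboarding at 5pm.
Onboarding at 5pm is achievable: AllHands in 12pm, Demo in 11am, Kickoff in 11am, Retro in 10am, One-on-one in 6pm, Roadmap in 10am, VendorCall in 6pm, Onboarding in 5pm.

5pm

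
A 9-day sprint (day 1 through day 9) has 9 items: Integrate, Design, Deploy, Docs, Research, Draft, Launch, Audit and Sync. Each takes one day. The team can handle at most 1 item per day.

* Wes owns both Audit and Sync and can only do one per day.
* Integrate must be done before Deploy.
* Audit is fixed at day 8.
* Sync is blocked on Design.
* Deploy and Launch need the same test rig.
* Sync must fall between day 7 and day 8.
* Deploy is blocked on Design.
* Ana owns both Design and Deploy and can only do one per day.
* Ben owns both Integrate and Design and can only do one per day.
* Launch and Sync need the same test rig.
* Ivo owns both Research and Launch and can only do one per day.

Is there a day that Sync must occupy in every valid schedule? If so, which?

Sync's window is day 7–day 8.
Audit is fixed at day 8, and Sync can't share a day with Audit.
So Sync must be day 7.

day 7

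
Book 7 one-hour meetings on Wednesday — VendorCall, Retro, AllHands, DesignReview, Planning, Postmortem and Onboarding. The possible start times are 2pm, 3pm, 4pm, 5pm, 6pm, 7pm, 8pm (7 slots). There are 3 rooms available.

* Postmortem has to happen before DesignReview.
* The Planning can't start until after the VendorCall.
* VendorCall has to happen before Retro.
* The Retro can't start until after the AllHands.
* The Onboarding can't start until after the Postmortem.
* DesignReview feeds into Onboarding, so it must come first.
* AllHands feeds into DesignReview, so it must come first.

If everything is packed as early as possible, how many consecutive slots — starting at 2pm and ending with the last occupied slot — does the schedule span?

The precedence chain requires at least 3 distinct slots.
With at most 3 per slot and 7 meetings, at least 3 slots are needed.
3 works (last occupied slot: 4pm): for example VendorCall in 2pm, Retro in 3pm, Planning in 3pm, AllHands in 2pm, Postmortem in 2pm, Onboarding in 4pm, DesignReview in 3pm.

3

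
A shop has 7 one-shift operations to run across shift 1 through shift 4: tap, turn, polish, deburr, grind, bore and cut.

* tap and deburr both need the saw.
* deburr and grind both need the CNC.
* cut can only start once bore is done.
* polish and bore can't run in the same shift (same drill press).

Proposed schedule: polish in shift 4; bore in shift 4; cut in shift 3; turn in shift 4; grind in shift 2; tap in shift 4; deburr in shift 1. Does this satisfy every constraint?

cut can only start once bore is done — violated.
polish and bore can't run in the same shift (same drill press) — violated.
tap and deburr both need the saw — holds.
deburr and grind both need the CNC — holds.

No. cut can only start once bore is done is not satisfied.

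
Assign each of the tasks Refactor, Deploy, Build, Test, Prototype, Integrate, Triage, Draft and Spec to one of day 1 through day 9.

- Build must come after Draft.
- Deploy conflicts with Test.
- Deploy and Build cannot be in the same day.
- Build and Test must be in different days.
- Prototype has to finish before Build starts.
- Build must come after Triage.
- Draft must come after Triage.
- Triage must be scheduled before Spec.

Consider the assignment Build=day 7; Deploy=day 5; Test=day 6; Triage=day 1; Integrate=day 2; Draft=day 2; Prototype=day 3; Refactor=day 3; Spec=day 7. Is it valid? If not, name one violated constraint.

Yes

Deploy and Build cannot be in the same day — holds.
Build and Test must be in different days — holds.
Draft must come after Triage — holds.
Build must come after Triage — holds.
Triage must be scheduled before Spec — holds.
Prototype has to finish before Build starts — holds.
Deploy conflicts with Test — holds.
Build must come after Draft — holds.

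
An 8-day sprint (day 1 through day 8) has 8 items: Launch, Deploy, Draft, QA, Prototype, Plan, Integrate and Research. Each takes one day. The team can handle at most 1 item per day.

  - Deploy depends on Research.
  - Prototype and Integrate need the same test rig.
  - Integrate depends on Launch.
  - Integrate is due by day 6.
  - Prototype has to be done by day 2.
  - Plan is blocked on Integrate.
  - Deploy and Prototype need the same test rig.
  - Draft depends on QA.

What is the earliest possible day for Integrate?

Precedence pushes Integrate to at least day 2; Integrate's own window allows nothing later than day 6.
Integrate at day 3 is achievable: Prototype -> day 1; Integrate -> day 3; Deploy -> day 5; Plan -> day 8; Research -> day 4; Launch -> day 2; Draft -> day 7; QA -> day 6.
Nothing earlier works — the conflict and capacity constraints rule out every day before day 3.

day 3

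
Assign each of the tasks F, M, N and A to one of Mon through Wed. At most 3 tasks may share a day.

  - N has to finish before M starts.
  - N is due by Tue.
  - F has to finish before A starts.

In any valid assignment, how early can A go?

Precedence pushes A to at least Tue.
A at Tue is achievable: N in Mon, A in Tue, M in Tue, F in Mon.

Tue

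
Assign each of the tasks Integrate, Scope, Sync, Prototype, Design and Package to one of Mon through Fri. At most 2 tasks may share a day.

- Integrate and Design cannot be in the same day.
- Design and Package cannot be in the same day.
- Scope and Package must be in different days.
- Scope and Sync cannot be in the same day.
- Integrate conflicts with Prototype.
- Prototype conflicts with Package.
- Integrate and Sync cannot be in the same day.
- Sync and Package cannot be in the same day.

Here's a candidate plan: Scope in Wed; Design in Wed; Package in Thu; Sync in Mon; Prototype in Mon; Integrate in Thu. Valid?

Integrate and Sync cannot be in the same day — holds.
Scope and Package must be in different days — holds.
Design and Package cannot be in the same day — holds.
At most 2 tasks may share a day — holds.
Scope and Sync cannot be in the same day — holds.
Sync and Package cannot be in the same day — holds.
Prototype conflicts with Package — holds.
Integrate conflicts with Prototype — holds.
Integrate and Design cannot be in the same day — holds.

Yes, all constraints hold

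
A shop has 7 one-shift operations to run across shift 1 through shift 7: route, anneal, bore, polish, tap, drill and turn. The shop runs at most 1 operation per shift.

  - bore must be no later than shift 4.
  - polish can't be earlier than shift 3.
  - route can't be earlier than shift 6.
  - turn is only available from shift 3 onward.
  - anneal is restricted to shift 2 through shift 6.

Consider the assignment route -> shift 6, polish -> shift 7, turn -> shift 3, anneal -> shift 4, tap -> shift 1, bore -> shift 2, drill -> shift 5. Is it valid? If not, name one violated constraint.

The shop runs at most 1 operation per shift — holds.
turn is only available from shift 3 onward — holds.
route can't be earlier than shift 6 — holds.
polish can't be earlier than shift 3 — holds.
anneal is restricted to shift 2 through shift 6 — holds.
bore must be no later than shift 4 — holds.

Valid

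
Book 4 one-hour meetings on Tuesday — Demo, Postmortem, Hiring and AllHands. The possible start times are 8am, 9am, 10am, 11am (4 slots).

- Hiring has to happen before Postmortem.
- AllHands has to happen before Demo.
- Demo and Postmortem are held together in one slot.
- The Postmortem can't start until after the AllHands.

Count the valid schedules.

Splitting on Demo: it can be 9am (1), 10am (4), 11am (9). Listing each branch's schedules as (Postmortem, Hiring, AllHands):
Demo=9am: (9am,8am,8am) — 1.
Demo=10am: (10am,8am,8am) (10am,8am,9am) (10am,9am,8am) (10am,9am,9am) — 4.
Demo=11am: (11am,8am,8am) (11am,8am,9am) (11am,8am,10am) (11am,9am,8am) (11am,9am,9am) (11am,9am,10am) (11am,10am,8am) (11am,10am,9am) (11am,10am,10am) — 9.
Summing: 1 + 4 + 9 = 14.

14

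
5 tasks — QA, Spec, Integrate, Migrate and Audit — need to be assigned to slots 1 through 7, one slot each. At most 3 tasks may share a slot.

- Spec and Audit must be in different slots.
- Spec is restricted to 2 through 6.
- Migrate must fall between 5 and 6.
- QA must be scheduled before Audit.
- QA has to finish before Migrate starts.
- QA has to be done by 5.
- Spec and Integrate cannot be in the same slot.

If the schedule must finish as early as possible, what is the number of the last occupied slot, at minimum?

slot 5

The precedence chain requires at least 2 distinct slots.
With at most 3 per slot and 5 tasks, at least 2 slots are needed.
Migrate can't be placed before 5, so the schedule must run through at least slot 5.
5 works (last occupied slot: 5): for example QA in 1; Audit in 3; Migrate in 5; Spec in 2; Integrate in 1.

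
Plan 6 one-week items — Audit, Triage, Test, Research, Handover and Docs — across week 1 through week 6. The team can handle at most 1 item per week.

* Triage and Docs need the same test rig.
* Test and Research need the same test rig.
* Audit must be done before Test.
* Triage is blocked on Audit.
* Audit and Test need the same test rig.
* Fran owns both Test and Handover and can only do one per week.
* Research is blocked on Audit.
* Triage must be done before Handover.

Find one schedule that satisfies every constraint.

Test in week 3, Audit in week 1, Triage in week 2, Research in week 4, Handover in week 5, Docs in week 6

Checking: Audit(week 1) before Triage(week 2); Triage(week 2) before Handover(week 5); Audit(week 1) before Test(week 3); Audit(week 1) before Research(week 4); Audit(week 1) != Test(week 3); Triage(week 2) != Docs(week 6); Test(week 3) != Research(week 4); Test(week 3) != Handover(week 5); max 1 per week (cap 1).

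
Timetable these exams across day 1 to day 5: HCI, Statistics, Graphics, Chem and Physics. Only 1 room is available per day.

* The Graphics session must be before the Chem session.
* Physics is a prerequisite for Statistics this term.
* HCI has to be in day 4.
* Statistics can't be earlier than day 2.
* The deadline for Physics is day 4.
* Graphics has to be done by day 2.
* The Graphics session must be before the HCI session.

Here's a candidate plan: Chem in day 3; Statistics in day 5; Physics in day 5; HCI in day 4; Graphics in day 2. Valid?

The Graphics session must be before the Chem session — holds.
Physics is a prerequisite for Statistics this term — violated.
The Graphics session must be before the HCI session — holds.
HCI has to be in day 4 — holds.
Statistics can't be earlier than day 2 — holds.
The deadline for Physics is day 4 — violated.
Graphics has to be done by day 2 — holds.
Only 1 room is available per day — violated.

No. The deadline for Physics is day 4 is not satisfied.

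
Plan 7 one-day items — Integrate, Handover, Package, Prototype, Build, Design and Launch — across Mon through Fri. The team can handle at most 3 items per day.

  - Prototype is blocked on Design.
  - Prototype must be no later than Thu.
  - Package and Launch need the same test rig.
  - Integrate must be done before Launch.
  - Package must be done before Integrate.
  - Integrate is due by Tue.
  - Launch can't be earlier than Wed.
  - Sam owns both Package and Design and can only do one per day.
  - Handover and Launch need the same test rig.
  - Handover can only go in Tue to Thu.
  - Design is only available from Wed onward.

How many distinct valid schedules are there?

35

Splitting on Handover: it can be Tue (15), Wed (10), Thu (10). Listing each branch's schedules as (Integrate, Package, Prototype, Build, Design, Launch):
Handover=Tue: (Tue,Mon,Thu,Mon,Wed,Wed) (Tue,Mon,Thu,Mon,Wed,Thu) (Tue,Mon,Thu,Mon,Wed,Fri) (Tue,Mon,Thu,Tue,Wed,Wed) (Tue,Mon,Thu,Tue,Wed,Thu) (Tue,Mon,Thu,Tue,Wed,Fri) (Tue,Mon,Thu,Wed,Wed,Wed) (Tue,Mon,Thu,Wed,Wed,Thu) (Tue,Mon,Thu,Wed,Wed,Fri) (Tue,Mon,Thu,Thu,Wed,Wed) (Tue,Mon,Thu,Thu,Wed,Thu) (Tue,Mon,Thu,Thu,Wed,Fri) (Tue,Mon,Thu,Fri,Wed,Wed) (Tue,Mon,Thu,Fri,Wed,Thu) (Tue,Mon,Thu,Fri,Wed,Fri) — 15.
Handover=Wed: (Tue,Mon,Thu,Mon,Wed,Thu) (Tue,Mon,Thu,Mon,Wed,Fri) (Tue,Mon,Thu,Tue,Wed,Thu) (Tue,Mon,Thu,Tue,Wed,Fri) (Tue,Mon,Thu,Wed,Wed,Thu) (Tue,Mon,Thu,Wed,Wed,Fri) (Tue,Mon,Thu,Thu,Wed,Thu) (Tue,Mon,Thu,Thu,Wed,Fri) (Tue,Mon,Thu,Fri,Wed,Thu) (Tue,Mon,Thu,Fri,Wed,Fri) — 10.
Handover=Thu: (Tue,Mon,Thu,Mon,Wed,Wed) (Tue,Mon,Thu,Mon,Wed,Fri) (Tue,Mon,Thu,Tue,Wed,Wed) (Tue,Mon,Thu,Tue,Wed,Fri) (Tue,Mon,Thu,Wed,Wed,Wed) (Tue,Mon,Thu,Wed,Wed,Fri) (Tue,Mon,Thu,Thu,Wed,Wed) (Tue,Mon,Thu,Thu,Wed,Fri) (Tue,Mon,Thu,Fri,Wed,Wed) (Tue,Mon,Thu,Fri,Wed,Fri) — 10.
Summing: 15 + 10 + 10 = 35.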